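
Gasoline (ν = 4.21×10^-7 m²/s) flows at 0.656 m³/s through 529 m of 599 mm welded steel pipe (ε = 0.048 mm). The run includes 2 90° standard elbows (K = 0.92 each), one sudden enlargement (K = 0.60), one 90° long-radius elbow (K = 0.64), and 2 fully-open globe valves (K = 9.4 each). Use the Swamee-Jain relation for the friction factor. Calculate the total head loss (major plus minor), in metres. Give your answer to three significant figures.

H_L ≈ 9.01 m

V = 4Q/(πD²) = 2.328 m/s; V²/2g = 0.2762 m
Re = 3.31×10^6, ε/D = 8.01×10^-5 → f = 0.01218 (Swamee-Jain)
Major: h_f = f(L/D)·V²/2g = 0.01218·883.1·0.2762 = 2.970 m
Minor: ΣK = 21.9; h_m = ΣK·V²/2g = 6.043 m
Total H_L = 2.970 + 6.043 = 9.013 m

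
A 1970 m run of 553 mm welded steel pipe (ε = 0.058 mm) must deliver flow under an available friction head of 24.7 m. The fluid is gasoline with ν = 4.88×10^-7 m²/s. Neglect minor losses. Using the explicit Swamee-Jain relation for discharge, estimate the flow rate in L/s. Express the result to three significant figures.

Q ≈ 791 L/s

Swamee-Jain (Type II): Q = -0.965·√(gD⁵h_f/L)·ln[ε/(3.7D) + √(3.17ν²L/(gD³h_f))]
√(gD⁵h_f/L) = √(9.81·0.553⁵·24.7/1970) = 0.07976
ε/(3.7D) = 2.83×10^-5; √(3.17ν²L/(gD³h_f)) = 6.02×10^-6
Q = -0.965·0.07976·ln(3.437×10^-5) = 0.7911 m³/s
Check: V = 3.29 m/s, Re = 3.73×10^6, f = 0.01261, h_f = 24.8 m ≈ 24.7 m ✓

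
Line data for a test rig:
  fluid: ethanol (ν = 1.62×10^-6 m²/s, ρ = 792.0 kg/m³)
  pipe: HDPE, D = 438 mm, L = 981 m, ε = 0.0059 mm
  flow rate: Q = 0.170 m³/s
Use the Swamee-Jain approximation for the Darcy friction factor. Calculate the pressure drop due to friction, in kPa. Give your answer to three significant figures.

V = 4Q/(πD²) = 4·0.170/(π·0.438²) = 1.128 m/s
Re = VD/ν = 1.128·0.438/1.62×10^-6 = 3.05×10^5 → turbulent
ε/D = 0.0059/438 = 1.35×10^-5
Swamee-Jain: f = 0.01449
h_f = f(L/D)V²/(2g) = 0.01449·(981/0.438)·1.128²/(2·9.81) = 2.105 m
Δp = ρg·h_f = 792.0·9.81·2.105 = 16.36 kPa

Δp ≈ 16.4 kPa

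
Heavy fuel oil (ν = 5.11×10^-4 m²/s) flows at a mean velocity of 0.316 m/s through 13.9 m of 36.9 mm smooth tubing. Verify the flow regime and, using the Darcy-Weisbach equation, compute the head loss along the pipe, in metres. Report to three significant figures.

Re = VD/ν = 0.316·0.03690/5.11×10^-4 = 22.8 → laminar (Re < 2300)
f = 64/Re = 2.805
h_f = f(L/D)V²/(2g) = 2.805·(13.9/0.03690)·0.316²/(2·9.81) = 5.377 m

h_f ≈ 5.38 m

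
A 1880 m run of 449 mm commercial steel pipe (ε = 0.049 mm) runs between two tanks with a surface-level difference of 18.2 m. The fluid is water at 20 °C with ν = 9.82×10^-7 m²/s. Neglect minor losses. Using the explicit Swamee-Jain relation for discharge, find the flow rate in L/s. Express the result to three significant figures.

Q ≈ 399 L/s

Swamee-Jain (Type II): Q = -0.965·√(gD⁵h_f/L)·ln[ε/(3.7D) + √(3.17ν²L/(gD³h_f))]
√(gD⁵h_f/L) = √(9.81·0.449⁵·18.2/1880) = 0.04163
ε/(3.7D) = 2.95×10^-5; √(3.17ν²L/(gD³h_f)) = 1.89×10^-5
Q = -0.965·0.04163·ln(4.835×10^-5) = 0.3992 m³/s
Check: V = 2.52 m/s, Re = 1.15×10^6, f = 0.01349, h_f = 18.3 m ≈ 18.2 m ✓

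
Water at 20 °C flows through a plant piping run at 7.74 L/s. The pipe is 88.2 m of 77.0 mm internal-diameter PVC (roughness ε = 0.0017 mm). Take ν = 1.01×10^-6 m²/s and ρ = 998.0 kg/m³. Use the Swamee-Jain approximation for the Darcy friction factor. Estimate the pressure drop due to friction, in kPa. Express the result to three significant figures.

V = 4Q/(πD²) = 4·0.00774/(π·0.0770²) = 1.662 m/s
Re = VD/ν = 1.662·0.0770/1.01×10^-6 = 1.27×10^5 → turbulent
ε/D = 0.0017/77.0 = 2.21×10^-5
Swamee-Jain: f = 0.01717
h_f = f(L/D)V²/(2g) = 0.01717·(88.2/0.0770)·1.662²/(2·9.81) = 2.769 m
Δp = ρg·h_f = 998.0·9.81·2.769 = 27.11 kPa

Δp ≈ 27.1 kPa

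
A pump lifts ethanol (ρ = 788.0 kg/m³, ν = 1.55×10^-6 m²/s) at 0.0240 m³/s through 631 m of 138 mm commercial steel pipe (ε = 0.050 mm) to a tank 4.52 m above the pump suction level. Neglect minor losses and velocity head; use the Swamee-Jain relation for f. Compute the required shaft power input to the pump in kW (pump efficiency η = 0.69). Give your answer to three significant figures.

V = 4Q/(πD²) = 1.605 m/s; Re = 1.43×10^5; ε/D = 3.62×10^-4; f = 0.01888
h_f = f(L/D)V²/2g = 11.33 m
Total head H = z + h_f = 4.52 + 11.33 = 15.85 m
P_hyd = ρgQH = 788.0·9.81·0.0240·15.85 = 2.940 kW
P_shaft = P_hyd/η = 2.940/0.69 = 4.261 kW

P_shaft ≈ 4.26 kW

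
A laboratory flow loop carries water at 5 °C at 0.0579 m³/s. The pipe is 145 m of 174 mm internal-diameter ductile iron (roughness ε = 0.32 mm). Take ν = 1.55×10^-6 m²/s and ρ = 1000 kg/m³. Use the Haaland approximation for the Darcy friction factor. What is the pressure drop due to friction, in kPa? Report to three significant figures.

V = 4Q/(πD²) = 4·0.0579/(π·0.174²) = 2.435 m/s
Re = VD/ν = 2.435·0.174/1.55×10^-6 = 2.73×10^5 → turbulent
ε/D = 0.32/174 = 0.00184
Haaland: f = 0.02357
h_f = f(L/D)V²/(2g) = 0.02357·(145/0.174)·2.435²/(2·9.81) = 5.935 m
Δp = ρg·h_f = 1000·9.81·5.935 = 58.22 kPa

Δp ≈ 58.2 kPa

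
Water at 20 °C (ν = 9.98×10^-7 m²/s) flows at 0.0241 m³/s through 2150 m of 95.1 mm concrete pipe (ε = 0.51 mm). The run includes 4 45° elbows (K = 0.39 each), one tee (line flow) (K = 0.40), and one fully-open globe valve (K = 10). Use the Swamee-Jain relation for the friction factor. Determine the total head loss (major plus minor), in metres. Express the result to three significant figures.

V = 4Q/(πD²) = 3.393 m/s; V²/2g = 0.5867 m
Re = 3.23×10^5, ε/D = 0.00536 → f = 0.03143 (Swamee-Jain)
Major: h_f = f(L/D)·V²/2g = 0.03143·22608·0.5867 = 416.9 m
Minor: ΣK = 12.0; h_m = ΣK·V²/2g = 7.017 m
Total H_L = 416.9 + 7.017 = 423.9 m

H_L ≈ 424 m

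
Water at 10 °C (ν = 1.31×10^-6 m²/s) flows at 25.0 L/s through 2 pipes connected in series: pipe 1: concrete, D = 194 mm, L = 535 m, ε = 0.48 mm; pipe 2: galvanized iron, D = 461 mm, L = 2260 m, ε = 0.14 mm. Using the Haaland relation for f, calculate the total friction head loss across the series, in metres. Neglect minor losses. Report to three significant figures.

Pipe 1: V = 0.8458 m/s, Re = 1.25×10^5, ε/D = 0.00247, f = 0.02592, h_1 = f(L/D)V²/2g = 2.606 m
Pipe 2: V = 0.1498 m/s, Re = 5.27×10^4, ε/D = 3.04×10^-4, f = 0.02142, h_2 = f(L/D)V²/2g = 0.1201 m
Series → Q common, losses add: H = Σh = 2.726 m

H ≈ 2.73 m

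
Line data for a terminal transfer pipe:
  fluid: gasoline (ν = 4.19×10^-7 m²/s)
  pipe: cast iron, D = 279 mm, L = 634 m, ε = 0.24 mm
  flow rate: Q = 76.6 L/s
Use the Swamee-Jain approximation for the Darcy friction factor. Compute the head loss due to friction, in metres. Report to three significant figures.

V = 4Q/(πD²) = 4·0.0766/(π·0.279²) = 1.253 m/s
Re = VD/ν = 1.253·0.279/4.19×10^-7 = 8.34×10^5 → turbulent
ε/D = 0.24/279 = 8.60×10^-4
Swamee-Jain: f = 0.01944
h_f = f(L/D)V²/(2g) = 0.01944·(634/0.279)·1.253²/(2·9.81) = 3.535 m

h_f ≈ 3.53 m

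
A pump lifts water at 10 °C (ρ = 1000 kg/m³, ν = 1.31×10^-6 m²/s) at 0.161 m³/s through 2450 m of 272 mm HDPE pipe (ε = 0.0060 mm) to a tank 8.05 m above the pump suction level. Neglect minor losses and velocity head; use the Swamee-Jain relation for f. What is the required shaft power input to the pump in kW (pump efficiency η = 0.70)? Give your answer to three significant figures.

V = 4Q/(πD²) = 2.771 m/s; Re = 5.75×10^5; ε/D = 2.21×10^-5; f = 0.01314
h_f = f(L/D)V²/2g = 46.33 m
Total head H = z + h_f = 8.05 + 46.33 = 54.38 m
P_hyd = ρgQH = 1000·9.81·0.161·54.38 = 85.89 kW
P_shaft = P_hyd/η = 85.89/0.70 = 122.7 kW

P_shaft ≈ 123 kW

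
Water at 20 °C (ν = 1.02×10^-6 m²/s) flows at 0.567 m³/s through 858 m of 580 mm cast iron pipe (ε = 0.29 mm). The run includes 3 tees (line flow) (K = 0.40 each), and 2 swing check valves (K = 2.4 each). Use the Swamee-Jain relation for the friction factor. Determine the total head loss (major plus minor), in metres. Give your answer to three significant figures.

H_L ≈ 7.38 m

V = 4Q/(πD²) = 2.146 m/s; V²/2g = 0.2347 m
Re = 1.22×10^6, ε/D = 5.00×10^-4 → f = 0.01721 (Swamee-Jain)
Major: h_f = f(L/D)·V²/2g = 0.01721·1479·0.2347 = 5.975 m
Minor: ΣK = 6.00; h_m = ΣK·V²/2g = 1.408 m
Total H_L = 5.975 + 1.408 = 7.383 m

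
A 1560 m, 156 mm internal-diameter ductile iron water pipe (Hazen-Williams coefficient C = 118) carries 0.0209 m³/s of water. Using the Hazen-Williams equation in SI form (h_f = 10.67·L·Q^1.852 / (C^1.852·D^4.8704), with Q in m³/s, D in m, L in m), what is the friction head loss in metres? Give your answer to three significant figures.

h_f ≈ 16.0 m

h_f = 10.67·1560·0.0209^1.852 / (118^1.852·0.156^4.8704) = 15.95 m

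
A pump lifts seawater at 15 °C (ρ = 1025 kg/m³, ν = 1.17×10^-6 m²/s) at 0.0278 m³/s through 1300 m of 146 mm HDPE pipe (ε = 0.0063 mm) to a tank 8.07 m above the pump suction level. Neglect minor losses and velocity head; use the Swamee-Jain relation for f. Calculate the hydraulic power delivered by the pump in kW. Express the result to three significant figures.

V = 4Q/(πD²) = 1.661 m/s; Re = 2.07×10^5; ε/D = 4.32×10^-5; f = 0.01582
h_f = f(L/D)V²/2g = 19.80 m
Total head H = z + h_f = 8.07 + 19.80 = 27.87 m
P_hyd = ρgQH = 1025·9.81·0.0278·27.87 = 7.790 kW

P_hyd ≈ 7.79 kW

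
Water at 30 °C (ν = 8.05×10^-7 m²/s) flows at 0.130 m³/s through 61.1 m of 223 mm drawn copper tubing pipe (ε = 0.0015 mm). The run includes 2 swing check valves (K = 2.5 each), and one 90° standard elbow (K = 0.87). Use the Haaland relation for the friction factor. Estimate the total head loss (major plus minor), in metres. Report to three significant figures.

H_L ≈ 5.15 m

V = 4Q/(πD²) = 3.328 m/s; V²/2g = 0.5647 m
Re = 9.22×10^5, ε/D = 6.73×10^-6 → f = 0.01186 (Haaland)
Major: h_f = f(L/D)·V²/2g = 0.01186·274.0·0.5647 = 1.834 m
Minor: ΣK = 5.87; h_m = ΣK·V²/2g = 3.315 m
Total H_L = 1.834 + 3.315 = 5.149 m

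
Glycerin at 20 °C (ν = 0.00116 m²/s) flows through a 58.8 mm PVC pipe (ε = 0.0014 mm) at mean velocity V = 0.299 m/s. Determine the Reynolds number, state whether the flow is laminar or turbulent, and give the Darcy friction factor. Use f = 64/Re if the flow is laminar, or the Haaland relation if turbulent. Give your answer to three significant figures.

Re ≈ 15.2; laminar; f = 64/Re ≈ 4.22

Re = VD/ν = 0.2990·0.0588/0.00116 = 15.2
Re < 2300 → laminar → f = 64/Re = 4.223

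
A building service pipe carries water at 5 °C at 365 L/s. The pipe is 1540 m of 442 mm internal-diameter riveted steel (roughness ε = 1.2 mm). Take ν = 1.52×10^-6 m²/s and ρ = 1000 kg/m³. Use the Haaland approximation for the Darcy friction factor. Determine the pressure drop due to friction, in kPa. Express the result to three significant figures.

Δp ≈ 253 kPa

V = 4Q/(πD²) = 4·0.365/(π·0.442²) = 2.379 m/s
Re = VD/ν = 2.379·0.442/1.52×10^-6 = 6.92×10^5 → turbulent
ε/D = 1.2/442 = 0.00271
Haaland: f = 0.02569
h_f = f(L/D)V²/(2g) = 0.02569·(1540/0.442)·2.379²/(2·9.81) = 25.81 m
Δp = ρg·h_f = 1000·9.81·25.81 = 253.2 kPa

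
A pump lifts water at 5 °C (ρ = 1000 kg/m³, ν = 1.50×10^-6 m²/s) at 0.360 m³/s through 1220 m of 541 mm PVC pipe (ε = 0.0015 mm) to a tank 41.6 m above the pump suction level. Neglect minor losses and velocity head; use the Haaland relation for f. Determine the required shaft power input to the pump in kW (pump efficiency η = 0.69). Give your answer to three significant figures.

V = 4Q/(πD²) = 1.566 m/s; Re = 5.65×10^5; ε/D = 2.77×10^-6; f = 0.01282
h_f = f(L/D)V²/2g = 3.613 m
Total head H = z + h_f = 41.6 + 3.613 = 45.21 m
P_hyd = ρgQH = 1000·9.81·0.360·45.21 = 159.7 kW
P_shaft = P_hyd/η = 159.7/0.69 = 231.4 kW

P_shaft ≈ 231 kW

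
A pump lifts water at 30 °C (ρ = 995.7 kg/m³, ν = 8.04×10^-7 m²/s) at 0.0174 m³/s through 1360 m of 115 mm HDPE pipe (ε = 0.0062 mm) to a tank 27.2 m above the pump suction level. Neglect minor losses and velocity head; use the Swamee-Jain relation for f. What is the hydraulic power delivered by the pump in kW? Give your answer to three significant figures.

P_hyd ≈ 9.09 kW

V = 4Q/(πD²) = 1.675 m/s; Re = 2.40×10^5; ε/D = 5.39×10^-5; f = 0.01553
h_f = f(L/D)V²/2g = 26.27 m
Total head H = z + h_f = 27.2 + 26.27 = 53.47 m
P_hyd = ρgQH = 995.7·9.81·0.0174·53.47 = 9.088 kW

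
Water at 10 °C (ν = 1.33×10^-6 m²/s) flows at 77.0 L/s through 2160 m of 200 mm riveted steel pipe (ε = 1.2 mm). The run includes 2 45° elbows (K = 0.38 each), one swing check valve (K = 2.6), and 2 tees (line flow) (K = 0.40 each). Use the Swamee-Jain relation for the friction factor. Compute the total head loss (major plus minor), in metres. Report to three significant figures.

H_L ≈ 109 m

V = 4Q/(πD²) = 2.451 m/s; V²/2g = 0.3062 m
Re = 3.69×10^5, ε/D = 0.00600 → f = 0.03246 (Swamee-Jain)
Major: h_f = f(L/D)·V²/2g = 0.03246·10800·0.3062 = 107.3 m
Minor: ΣK = 4.16; h_m = ΣK·V²/2g = 1.274 m
Total H_L = 107.3 + 1.274 = 108.6 m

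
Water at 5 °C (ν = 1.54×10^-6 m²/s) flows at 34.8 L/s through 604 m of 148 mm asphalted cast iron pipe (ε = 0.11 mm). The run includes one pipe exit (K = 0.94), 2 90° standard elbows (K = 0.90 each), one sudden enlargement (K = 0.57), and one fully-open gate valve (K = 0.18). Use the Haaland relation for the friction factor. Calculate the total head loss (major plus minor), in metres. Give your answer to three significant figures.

H_L ≈ 17.6 m

V = 4Q/(πD²) = 2.023 m/s; V²/2g = 0.2086 m
Re = 1.94×10^5, ε/D = 7.43×10^-4 → f = 0.01986 (Haaland)
Major: h_f = f(L/D)·V²/2g = 0.01986·4081·0.2086 = 16.90 m
Minor: ΣK = 3.49; h_m = ΣK·V²/2g = 0.7279 m
Total H_L = 16.90 + 0.7279 = 17.63 m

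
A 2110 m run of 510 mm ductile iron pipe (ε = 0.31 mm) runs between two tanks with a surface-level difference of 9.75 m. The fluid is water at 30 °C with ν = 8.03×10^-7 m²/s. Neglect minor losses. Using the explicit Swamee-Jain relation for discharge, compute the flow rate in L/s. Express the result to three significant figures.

Q ≈ 328 L/s

Swamee-Jain (Type II): Q = -0.965·√(gD⁵h_f/L)·ln[ε/(3.7D) + √(3.17ν²L/(gD³h_f))]
√(gD⁵h_f/L) = √(9.81·0.510⁵·9.75/2110) = 0.03955
ε/(3.7D) = 1.64×10^-4; √(3.17ν²L/(gD³h_f)) = 1.84×10^-5
Q = -0.965·0.03955·ln(1.827×10^-4) = 0.3285 m³/s
Check: V = 1.61 m/s, Re = 1.02×10^6, f = 0.01798, h_f = 9.80 m ≈ 9.75 m ✓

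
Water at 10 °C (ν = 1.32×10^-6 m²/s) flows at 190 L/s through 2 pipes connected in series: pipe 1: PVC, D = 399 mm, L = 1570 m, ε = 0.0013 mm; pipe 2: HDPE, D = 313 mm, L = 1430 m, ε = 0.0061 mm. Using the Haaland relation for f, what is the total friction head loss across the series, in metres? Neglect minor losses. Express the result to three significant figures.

H ≈ 24.6 m

Pipe 1: V = 1.520 m/s, Re = 4.59×10^5, ε/D = 3.26×10^-6, f = 0.01330, h_1 = f(L/D)V²/2g = 6.158 m
Pipe 2: V = 2.469 m/s, Re = 5.86×10^5, ε/D = 1.95×10^-5, f = 0.01296, h_2 = f(L/D)V²/2g = 18.40 m
Series → Q common, losses add: H = Σh = 24.56 m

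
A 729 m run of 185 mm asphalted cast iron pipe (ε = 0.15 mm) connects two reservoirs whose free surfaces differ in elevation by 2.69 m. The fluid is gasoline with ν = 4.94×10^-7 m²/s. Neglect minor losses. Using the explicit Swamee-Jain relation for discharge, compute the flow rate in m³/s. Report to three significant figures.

Q ≈ 0.0221 m³/s

Swamee-Jain (Type II): Q = -0.965·√(gD⁵h_f/L)·ln[ε/(3.7D) + √(3.17ν²L/(gD³h_f))]
√(gD⁵h_f/L) = √(9.81·0.185⁵·2.69/729) = 0.002801
ε/(3.7D) = 2.19×10^-4; √(3.17ν²L/(gD³h_f)) = 5.81×10^-5
Q = -0.965·0.002801·ln(2.772×10^-4) = 0.02214 m³/s
Check: V = 0.824 m/s, Re = 3.08×10^5, f = 0.01989, h_f = 2.71 m ≈ 2.69 m ✓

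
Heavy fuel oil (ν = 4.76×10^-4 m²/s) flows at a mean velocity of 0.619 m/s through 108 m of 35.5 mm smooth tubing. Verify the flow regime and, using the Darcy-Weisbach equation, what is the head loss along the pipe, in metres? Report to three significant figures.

Re = VD/ν = 0.619·0.03550/4.76×10^-4 = 46.2 → laminar (Re < 2300)
f = 64/Re = 1.386
h_f = f(L/D)V²/(2g) = 1.386·(108/0.03550)·0.619²/(2·9.81) = 82.37 m

h_f ≈ 82.4 m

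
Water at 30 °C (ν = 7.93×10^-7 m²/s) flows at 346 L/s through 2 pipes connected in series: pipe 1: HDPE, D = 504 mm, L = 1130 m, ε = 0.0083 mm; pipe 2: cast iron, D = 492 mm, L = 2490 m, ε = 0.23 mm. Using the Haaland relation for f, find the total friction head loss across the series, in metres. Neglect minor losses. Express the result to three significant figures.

H ≈ 18.5 m

Pipe 1: V = 1.734 m/s, Re = 1.10×10^6, ε/D = 1.65×10^-5, f = 0.01173, h_1 = f(L/D)V²/2g = 4.031 m
Pipe 2: V = 1.820 m/s, Re = 1.13×10^6, ε/D = 4.67×10^-4, f = 0.01689, h_2 = f(L/D)V²/2g = 14.43 m
Series → Q common, losses add: H = Σh = 18.46 m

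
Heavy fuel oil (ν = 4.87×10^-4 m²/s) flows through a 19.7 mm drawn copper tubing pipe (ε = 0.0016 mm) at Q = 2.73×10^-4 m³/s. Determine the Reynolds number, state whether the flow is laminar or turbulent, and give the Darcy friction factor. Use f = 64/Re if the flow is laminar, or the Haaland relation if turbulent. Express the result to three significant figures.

V = 4Q/(πD²) = 0.8957 m/s
Re = VD/ν = 0.8957·0.0197/4.87×10^-4 = 36.2
Re < 2300 → laminar → f = 64/Re = 1.766

Re ≈ 36.2; laminar; f = 64/Re ≈ 1.77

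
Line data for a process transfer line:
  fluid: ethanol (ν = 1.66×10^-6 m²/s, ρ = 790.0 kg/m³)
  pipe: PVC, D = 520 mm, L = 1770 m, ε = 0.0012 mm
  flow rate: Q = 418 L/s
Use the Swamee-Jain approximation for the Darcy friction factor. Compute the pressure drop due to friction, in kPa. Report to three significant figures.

V = 4Q/(πD²) = 4·0.418/(π·0.520²) = 1.968 m/s
Re = VD/ν = 1.968·0.520/1.66×10^-6 = 6.17×10^5 → turbulent
ε/D = 0.0012/520 = 2.31×10^-6
Swamee-Jain: f = 0.01266
h_f = f(L/D)V²/(2g) = 0.01266·(1770/0.520)·1.968²/(2·9.81) = 8.506 m
Δp = ρg·h_f = 790.0·9.81·8.506 = 65.92 kPa

Δp ≈ 65.9 kPa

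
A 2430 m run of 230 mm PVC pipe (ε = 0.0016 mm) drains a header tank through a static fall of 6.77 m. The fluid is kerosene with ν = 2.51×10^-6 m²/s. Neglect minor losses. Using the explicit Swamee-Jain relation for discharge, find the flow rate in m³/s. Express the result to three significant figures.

Swamee-Jain (Type II): Q = -0.965·√(gD⁵h_f/L)·ln[ε/(3.7D) + √(3.17ν²L/(gD³h_f))]
√(gD⁵h_f/L) = √(9.81·0.230⁵·6.77/2430) = 0.004194
ε/(3.7D) = 1.88×10^-6; √(3.17ν²L/(gD³h_f)) = 2.45×10^-4
Q = -0.965·0.004194·ln(2.469×10^-4) = 0.03362 m³/s
Check: V = 0.809 m/s, Re = 7.41×10^4, f = 0.01907, h_f = 6.72 m ≈ 6.77 m ✓

Q ≈ 0.0336 m³/s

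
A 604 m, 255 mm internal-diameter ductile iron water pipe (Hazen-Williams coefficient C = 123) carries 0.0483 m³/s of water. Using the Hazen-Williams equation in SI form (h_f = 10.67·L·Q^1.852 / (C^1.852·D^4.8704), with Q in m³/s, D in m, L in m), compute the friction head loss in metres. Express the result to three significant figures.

h_f ≈ 2.46 m

h_f = 10.67·604·0.0483^1.852 / (123^1.852·0.255^4.8704) = 2.465 m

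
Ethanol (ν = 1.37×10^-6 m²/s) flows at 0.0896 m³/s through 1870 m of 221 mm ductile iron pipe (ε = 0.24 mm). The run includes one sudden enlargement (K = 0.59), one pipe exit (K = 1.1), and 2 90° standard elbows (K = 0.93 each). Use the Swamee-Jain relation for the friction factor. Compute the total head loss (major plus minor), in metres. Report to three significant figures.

V = 4Q/(πD²) = 2.336 m/s; V²/2g = 0.2781 m
Re = 3.77×10^5, ε/D = 0.00109 → f = 0.02091 (Swamee-Jain)
Major: h_f = f(L/D)·V²/2g = 0.02091·8462·0.2781 = 49.20 m
Minor: ΣK = 3.55; h_m = ΣK·V²/2g = 0.9872 m
Total H_L = 49.20 + 0.9872 = 50.19 m

H_L ≈ 50.2 m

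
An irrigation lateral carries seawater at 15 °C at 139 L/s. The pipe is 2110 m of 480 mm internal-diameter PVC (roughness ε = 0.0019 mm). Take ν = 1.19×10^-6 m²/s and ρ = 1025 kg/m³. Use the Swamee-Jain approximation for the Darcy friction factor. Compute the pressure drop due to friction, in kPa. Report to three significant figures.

Δp ≈ 19.1 kPa

V = 4Q/(πD²) = 4·0.139/(π·0.480²) = 0.7681 m/s
Re = VD/ν = 0.7681·0.480/1.19×10^-6 = 3.10×10^5 → turbulent
ε/D = 0.0019/480 = 3.96×10^-6
Swamee-Jain: f = 0.01434
h_f = f(L/D)V²/(2g) = 0.01434·(2110/0.480)·0.7681²/(2·9.81) = 1.895 m
Δp = ρg·h_f = 1025·9.81·1.895 = 19.06 kPa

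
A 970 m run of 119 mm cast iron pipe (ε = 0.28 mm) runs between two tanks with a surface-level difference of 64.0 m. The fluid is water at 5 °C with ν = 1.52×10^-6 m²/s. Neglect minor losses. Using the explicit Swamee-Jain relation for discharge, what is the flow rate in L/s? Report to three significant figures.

Swamee-Jain (Type II): Q = -0.965·√(gD⁵h_f/L)·ln[ε/(3.7D) + √(3.17ν²L/(gD³h_f))]
√(gD⁵h_f/L) = √(9.81·0.119⁵·64.0/970) = 0.003930
ε/(3.7D) = 6.36×10^-4; √(3.17ν²L/(gD³h_f)) = 8.19×10^-5
Q = -0.965·0.003930·ln(7.179×10^-4) = 0.02746 m³/s
Check: V = 2.47 m/s, Re = 1.93×10^5, f = 0.02547, h_f = 64.5 m ≈ 64.0 m ✓

Q ≈ 27.5 L/s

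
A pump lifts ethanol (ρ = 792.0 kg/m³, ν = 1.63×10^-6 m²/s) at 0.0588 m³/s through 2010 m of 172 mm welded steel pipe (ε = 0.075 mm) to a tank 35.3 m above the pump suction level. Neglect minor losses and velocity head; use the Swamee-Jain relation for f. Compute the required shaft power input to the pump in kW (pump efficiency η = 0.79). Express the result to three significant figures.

P_shaft ≈ 60.4 kW

V = 4Q/(πD²) = 2.531 m/s; Re = 2.67×10^5; ε/D = 4.36×10^-4; f = 0.01812
h_f = f(L/D)V²/2g = 69.10 m
Total head H = z + h_f = 35.3 + 69.10 = 104.4 m
P_hyd = ρgQH = 792.0·9.81·0.0588·104.4 = 47.70 kW
P_shaft = P_hyd/η = 47.70/0.79 = 60.38 kW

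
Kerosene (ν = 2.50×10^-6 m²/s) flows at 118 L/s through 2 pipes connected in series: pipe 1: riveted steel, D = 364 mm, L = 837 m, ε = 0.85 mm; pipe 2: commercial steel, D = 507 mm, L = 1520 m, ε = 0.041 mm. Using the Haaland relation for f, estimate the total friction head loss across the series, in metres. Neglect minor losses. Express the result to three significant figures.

Pipe 1: V = 1.134 m/s, Re = 1.65×10^5, ε/D = 0.00234, f = 0.02532, h_1 = f(L/D)V²/2g = 3.815 m
Pipe 2: V = 0.5845 m/s, Re = 1.19×10^5, ε/D = 8.09×10^-5, f = 0.01760, h_2 = f(L/D)V²/2g = 0.9188 m
Series → Q common, losses add: H = Σh = 4.734 m

H ≈ 4.73 m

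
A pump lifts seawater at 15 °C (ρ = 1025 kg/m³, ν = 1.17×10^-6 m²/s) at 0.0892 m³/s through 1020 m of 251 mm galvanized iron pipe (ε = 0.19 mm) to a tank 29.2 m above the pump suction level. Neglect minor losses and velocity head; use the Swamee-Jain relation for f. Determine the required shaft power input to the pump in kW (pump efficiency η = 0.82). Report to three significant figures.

P_shaft ≈ 46.2 kW

V = 4Q/(πD²) = 1.803 m/s; Re = 3.87×10^5; ε/D = 7.57×10^-4; f = 0.01942
h_f = f(L/D)V²/2g = 13.07 m
Total head H = z + h_f = 29.2 + 13.07 = 42.27 m
P_hyd = ρgQH = 1025·9.81·0.0892·42.27 = 37.92 kW
P_shaft = P_hyd/η = 37.92/0.82 = 46.24 kW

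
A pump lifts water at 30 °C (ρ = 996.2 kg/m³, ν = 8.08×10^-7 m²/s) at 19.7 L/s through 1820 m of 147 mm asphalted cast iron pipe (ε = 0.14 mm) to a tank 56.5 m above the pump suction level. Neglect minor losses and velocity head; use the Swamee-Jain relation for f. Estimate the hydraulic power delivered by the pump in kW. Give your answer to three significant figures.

V = 4Q/(πD²) = 1.161 m/s; Re = 2.11×10^5; ε/D = 9.52×10^-4; f = 0.02093
h_f = f(L/D)V²/2g = 17.80 m
Total head H = z + h_f = 56.5 + 17.80 = 74.30 m
P_hyd = ρgQH = 996.2·9.81·0.0197·74.30 = 14.30 kW

P_hyd ≈ 14.3 kW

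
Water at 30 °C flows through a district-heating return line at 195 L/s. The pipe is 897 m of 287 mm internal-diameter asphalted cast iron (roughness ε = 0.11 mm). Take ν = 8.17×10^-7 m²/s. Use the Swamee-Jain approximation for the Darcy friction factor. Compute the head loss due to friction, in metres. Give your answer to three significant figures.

h_f ≈ 23.8 m

V = 4Q/(πD²) = 4·0.195/(π·0.287²) = 3.014 m/s
Re = VD/ν = 3.014·0.287/8.17×10^-7 = 1.06×10^6 → turbulent
ε/D = 0.11/287 = 3.83×10^-4
Swamee-Jain: f = 0.01642
h_f = f(L/D)V²/(2g) = 0.01642·(897/0.287)·3.014²/(2·9.81) = 23.76 m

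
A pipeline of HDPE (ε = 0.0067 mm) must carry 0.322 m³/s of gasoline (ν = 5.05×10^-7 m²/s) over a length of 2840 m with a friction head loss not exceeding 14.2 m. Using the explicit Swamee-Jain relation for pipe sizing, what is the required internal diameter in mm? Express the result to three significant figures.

D ≈ 454 mm

Swamee-Jain (Type III): D = 0.66·[ε^1.25·(LQ²/(gh_f))^4.75 + ν·Q^9.4·(L/(gh_f))^5.2]^0.04
LQ²/(gh_f) = 2.114; L/(gh_f) = 20.39
Term 1 = ε^1.25·(…)^4.75 = 1.19×10^-5; Term 2 = ν·Q^9.4·(…)^5.2 = 7.69×10^-5
D = 0.66·(1.19×10^-5 + 7.69×10^-5)^0.04 = 0.4544 m = 454 mm
Check: V = 1.99 m/s, Re = 1.79×10^6, f = 0.01105, h_f = 13.9 m ≈ 14.2 m ✓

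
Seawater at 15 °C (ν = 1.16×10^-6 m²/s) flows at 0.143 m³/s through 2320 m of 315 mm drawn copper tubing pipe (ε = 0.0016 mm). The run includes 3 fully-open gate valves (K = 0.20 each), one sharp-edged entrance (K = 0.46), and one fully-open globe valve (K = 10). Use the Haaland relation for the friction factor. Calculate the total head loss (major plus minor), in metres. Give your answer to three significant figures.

V = 4Q/(πD²) = 1.835 m/s; V²/2g = 0.1716 m
Re = 4.98×10^5, ε/D = 5.08×10^-6 → f = 0.01313 (Haaland)
Major: h_f = f(L/D)·V²/2g = 0.01313·7365·0.1716 = 16.59 m
Minor: ΣK = 11.1; h_m = ΣK·V²/2g = 1.898 m
Total H_L = 16.59 + 1.898 = 18.49 m

H_L ≈ 18.5 m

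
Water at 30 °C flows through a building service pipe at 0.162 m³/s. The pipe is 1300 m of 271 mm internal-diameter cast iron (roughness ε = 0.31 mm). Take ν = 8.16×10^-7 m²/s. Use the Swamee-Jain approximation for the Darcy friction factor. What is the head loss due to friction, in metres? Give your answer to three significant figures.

h_f ≈ 39.9 m

V = 4Q/(πD²) = 4·0.162/(π·0.271²) = 2.809 m/s
Re = VD/ν = 2.809·0.271/8.16×10^-7 = 9.33×10^5 → turbulent
ε/D = 0.31/271 = 0.00114
Swamee-Jain: f = 0.02068
h_f = f(L/D)V²/(2g) = 0.02068·(1300/0.271)·2.809²/(2·9.81) = 39.88 m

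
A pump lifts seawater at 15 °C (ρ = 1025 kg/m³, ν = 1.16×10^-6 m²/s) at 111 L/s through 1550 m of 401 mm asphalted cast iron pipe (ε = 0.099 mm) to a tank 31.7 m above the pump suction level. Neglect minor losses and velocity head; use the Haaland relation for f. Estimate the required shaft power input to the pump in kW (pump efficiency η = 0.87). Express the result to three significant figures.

P_shaft ≈ 43.9 kW

V = 4Q/(πD²) = 0.8789 m/s; Re = 3.04×10^5; ε/D = 2.47×10^-4; f = 0.01640
h_f = f(L/D)V²/2g = 2.496 m
Total head H = z + h_f = 31.7 + 2.496 = 34.20 m
P_hyd = ρgQH = 1025·9.81·0.111·34.20 = 38.17 kW
P_shaft = P_hyd/η = 38.17/0.87 = 43.87 kW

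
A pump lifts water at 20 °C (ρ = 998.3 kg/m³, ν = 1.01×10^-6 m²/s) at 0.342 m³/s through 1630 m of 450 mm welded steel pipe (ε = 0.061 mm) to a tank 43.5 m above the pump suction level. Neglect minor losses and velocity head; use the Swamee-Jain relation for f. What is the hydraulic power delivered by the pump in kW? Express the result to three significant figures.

P_hyd ≈ 186 kW

V = 4Q/(πD²) = 2.150 m/s; Re = 9.58×10^5; ε/D = 1.36×10^-4; f = 0.01404
h_f = f(L/D)V²/2g = 11.99 m
Total head H = z + h_f = 43.5 + 11.99 = 55.49 m
P_hyd = ρgQH = 998.3·9.81·0.342·55.49 = 185.9 kW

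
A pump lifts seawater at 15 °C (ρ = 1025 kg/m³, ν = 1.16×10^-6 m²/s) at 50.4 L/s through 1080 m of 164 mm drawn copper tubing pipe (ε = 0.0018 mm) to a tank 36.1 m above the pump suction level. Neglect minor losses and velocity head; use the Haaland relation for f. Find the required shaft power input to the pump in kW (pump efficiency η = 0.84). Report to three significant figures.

V = 4Q/(πD²) = 2.386 m/s; Re = 3.37×10^5; ε/D = 1.10×10^-5; f = 0.01413
h_f = f(L/D)V²/2g = 26.99 m
Total head H = z + h_f = 36.1 + 26.99 = 63.09 m
P_hyd = ρgQH = 1025·9.81·0.0504·63.09 = 31.98 kW
P_shaft = P_hyd/η = 31.98/0.84 = 38.07 kW

P_shaft ≈ 38.1 kW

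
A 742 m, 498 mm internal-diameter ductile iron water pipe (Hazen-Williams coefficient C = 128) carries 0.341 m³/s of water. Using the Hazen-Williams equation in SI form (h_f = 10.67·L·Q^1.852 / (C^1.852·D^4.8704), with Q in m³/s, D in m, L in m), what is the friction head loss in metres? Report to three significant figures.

h_f ≈ 4.03 m

h_f = 10.67·742·0.341^1.852 / (128^1.852·0.498^4.8704) = 4.030 m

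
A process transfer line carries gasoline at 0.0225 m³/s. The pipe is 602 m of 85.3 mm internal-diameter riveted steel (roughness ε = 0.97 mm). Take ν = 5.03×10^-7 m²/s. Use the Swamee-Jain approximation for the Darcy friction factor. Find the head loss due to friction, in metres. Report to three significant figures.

V = 4Q/(πD²) = 4·0.0225/(π·0.0853²) = 3.937 m/s
Re = VD/ν = 3.937·0.0853/5.03×10^-7 = 6.68×10^5 → turbulent
ε/D = 0.97/85.3 = 0.0114
Swamee-Jain: f = 0.03975
h_f = f(L/D)V²/(2g) = 0.03975·(602/0.0853)·3.937²/(2·9.81) = 221.7 m

h_f ≈ 222 m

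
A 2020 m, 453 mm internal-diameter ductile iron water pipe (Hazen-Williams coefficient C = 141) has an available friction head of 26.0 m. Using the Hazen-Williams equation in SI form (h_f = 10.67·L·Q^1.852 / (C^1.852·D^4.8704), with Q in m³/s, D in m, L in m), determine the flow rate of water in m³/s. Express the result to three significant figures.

Q ≈ 0.467 m³/s

Rearranging: Q = [h_f·C^1.852·D^4.8704 / (10.67·L)]^(1/1.852)
Q = [26.0·141^1.852·0.453^4.8704 / (10.67·2020)]^0.540 = 0.4666 m³/s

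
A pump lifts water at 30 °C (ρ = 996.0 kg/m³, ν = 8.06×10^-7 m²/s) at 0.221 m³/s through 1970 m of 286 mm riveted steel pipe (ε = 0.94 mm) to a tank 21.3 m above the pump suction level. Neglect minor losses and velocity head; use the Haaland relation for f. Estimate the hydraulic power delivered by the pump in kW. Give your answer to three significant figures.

P_hyd ≈ 288 kW

V = 4Q/(πD²) = 3.440 m/s; Re = 1.22×10^6; ε/D = 0.00329; f = 0.02700
h_f = f(L/D)V²/2g = 112.2 m
Total head H = z + h_f = 21.3 + 112.2 = 133.5 m
P_hyd = ρgQH = 996.0·9.81·0.221·133.5 = 288.2 kW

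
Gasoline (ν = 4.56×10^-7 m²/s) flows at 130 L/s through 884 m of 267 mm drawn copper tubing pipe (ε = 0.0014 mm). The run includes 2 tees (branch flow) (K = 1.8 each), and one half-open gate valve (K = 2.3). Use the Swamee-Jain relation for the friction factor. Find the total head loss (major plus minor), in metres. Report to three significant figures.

V = 4Q/(πD²) = 2.322 m/s; V²/2g = 0.2748 m
Re = 1.36×10^6, ε/D = 5.24×10^-6 → f = 0.01119 (Swamee-Jain)
Major: h_f = f(L/D)·V²/2g = 0.01119·3311·0.2748 = 10.18 m
Minor: ΣK = 5.90; h_m = ΣK·V²/2g = 1.621 m
Total H_L = 10.18 + 1.621 = 11.80 m

H_L ≈ 11.8 m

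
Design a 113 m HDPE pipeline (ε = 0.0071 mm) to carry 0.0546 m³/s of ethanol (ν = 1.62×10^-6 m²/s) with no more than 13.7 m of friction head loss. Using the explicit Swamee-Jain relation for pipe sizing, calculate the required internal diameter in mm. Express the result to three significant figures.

Swamee-Jain (Type III): D = 0.66·[ε^1.25·(LQ²/(gh_f))^4.75 + ν·Q^9.4·(L/(gh_f))^5.2]^0.04
LQ²/(gh_f) = 0.002507; L/(gh_f) = 0.8408
Term 1 = ε^1.25·(…)^4.75 = 1.62×10^-19; Term 2 = ν·Q^9.4·(…)^5.2 = 8.86×10^-19
D = 0.66·(1.62×10^-19 + 8.86×10^-19)^0.04 = 0.1260 m = 126 mm
Check: V = 4.38 m/s, Re = 3.41×10^5, f = 0.01471, h_f = 12.9 m ≈ 13.7 m ✓

D ≈ 126 mm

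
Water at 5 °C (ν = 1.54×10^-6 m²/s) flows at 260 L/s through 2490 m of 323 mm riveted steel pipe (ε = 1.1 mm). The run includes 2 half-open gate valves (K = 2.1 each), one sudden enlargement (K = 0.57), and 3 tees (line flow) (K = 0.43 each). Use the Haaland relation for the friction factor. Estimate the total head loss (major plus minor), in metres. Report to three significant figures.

V = 4Q/(πD²) = 3.173 m/s; V²/2g = 0.5132 m
Re = 6.66×10^5, ε/D = 0.00341 → f = 0.02735 (Haaland)
Major: h_f = f(L/D)·V²/2g = 0.02735·7709·0.5132 = 108.2 m
Minor: ΣK = 6.06; h_m = ΣK·V²/2g = 3.110 m
Total H_L = 108.2 + 3.110 = 111.3 m

H_L ≈ 111 m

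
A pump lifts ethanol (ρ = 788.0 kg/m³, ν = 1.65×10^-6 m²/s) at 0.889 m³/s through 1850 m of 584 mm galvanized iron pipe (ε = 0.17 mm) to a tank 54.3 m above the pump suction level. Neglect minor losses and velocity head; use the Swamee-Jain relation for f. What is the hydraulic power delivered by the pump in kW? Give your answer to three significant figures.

P_hyd ≈ 563 kW

V = 4Q/(πD²) = 3.319 m/s; Re = 1.17×10^6; ε/D = 2.91×10^-4; f = 0.01557
h_f = f(L/D)V²/2g = 27.69 m
Total head H = z + h_f = 54.3 + 27.69 = 81.99 m
P_hyd = ρgQH = 788.0·9.81·0.889·81.99 = 563.5 kW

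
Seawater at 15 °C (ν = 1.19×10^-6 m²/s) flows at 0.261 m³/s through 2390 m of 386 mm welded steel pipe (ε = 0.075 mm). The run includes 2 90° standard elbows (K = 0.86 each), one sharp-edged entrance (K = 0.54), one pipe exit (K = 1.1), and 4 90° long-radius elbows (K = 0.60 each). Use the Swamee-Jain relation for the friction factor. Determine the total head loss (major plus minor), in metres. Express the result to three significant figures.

H_L ≈ 25.0 m

V = 4Q/(πD²) = 2.230 m/s; V²/2g = 0.2535 m
Re = 7.23×10^5, ε/D = 1.94×10^-4 → f = 0.01502 (Swamee-Jain)
Major: h_f = f(L/D)·V²/2g = 0.01502·6192·0.2535 = 23.57 m
Minor: ΣK = 5.76; h_m = ΣK·V²/2g = 1.460 m
Total H_L = 23.57 + 1.460 = 25.03 m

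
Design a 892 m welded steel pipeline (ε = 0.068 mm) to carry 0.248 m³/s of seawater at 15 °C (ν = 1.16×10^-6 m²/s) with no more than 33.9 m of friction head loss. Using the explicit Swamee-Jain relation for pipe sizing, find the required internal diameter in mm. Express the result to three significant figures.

D ≈ 293 mm

Swamee-Jain (Type III): D = 0.66·[ε^1.25·(LQ²/(gh_f))^4.75 + ν·Q^9.4·(L/(gh_f))^5.2]^0.04
LQ²/(gh_f) = 0.1650; L/(gh_f) = 2.682
Term 1 = ε^1.25·(…)^4.75 = 1.18×10^-9; Term 2 = ν·Q^9.4·(…)^5.2 = 3.99×10^-10
D = 0.66·(1.18×10^-9 + 3.99×10^-10)^0.04 = 0.2934 m = 293 mm
Check: V = 3.67 m/s, Re = 9.28×10^5, f = 0.01517, h_f = 31.6 m ≈ 33.9 m ✓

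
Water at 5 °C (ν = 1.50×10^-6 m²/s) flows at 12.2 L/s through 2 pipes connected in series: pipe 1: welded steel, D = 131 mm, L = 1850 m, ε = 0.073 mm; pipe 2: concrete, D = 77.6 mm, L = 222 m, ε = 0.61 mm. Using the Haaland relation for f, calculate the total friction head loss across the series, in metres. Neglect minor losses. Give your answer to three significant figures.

H ≈ 46.8 m

Pipe 1: V = 0.9052 m/s, Re = 7.91×10^4, ε/D = 5.57×10^-4, f = 0.02093, h_1 = f(L/D)V²/2g = 12.34 m
Pipe 2: V = 2.580 m/s, Re = 1.33×10^5, ε/D = 0.00786, f = 0.03555, h_2 = f(L/D)V²/2g = 34.49 m
Series → Q common, losses add: H = Σh = 46.84 m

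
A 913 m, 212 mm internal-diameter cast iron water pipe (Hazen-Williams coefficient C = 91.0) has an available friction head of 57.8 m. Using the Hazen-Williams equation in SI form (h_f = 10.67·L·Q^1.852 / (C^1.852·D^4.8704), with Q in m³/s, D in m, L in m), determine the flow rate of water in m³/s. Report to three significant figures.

Rearranging: Q = [h_f·C^1.852·D^4.8704 / (10.67·L)]^(1/1.852)
Q = [57.8·91.0^1.852·0.212^4.8704 / (10.67·913)]^0.540 = 0.09663 m³/s

Q ≈ 0.0966 m³/s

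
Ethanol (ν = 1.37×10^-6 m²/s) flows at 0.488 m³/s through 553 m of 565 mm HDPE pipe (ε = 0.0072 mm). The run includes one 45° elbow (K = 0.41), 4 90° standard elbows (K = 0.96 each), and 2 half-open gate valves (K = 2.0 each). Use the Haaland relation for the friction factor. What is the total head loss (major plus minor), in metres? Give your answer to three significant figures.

H_L ≈ 3.90 m

V = 4Q/(πD²) = 1.946 m/s; V²/2g = 0.1931 m
Re = 8.03×10^5, ε/D = 1.27×10^-5 → f = 0.01223 (Haaland)
Major: h_f = f(L/D)·V²/2g = 0.01223·978.8·0.1931 = 2.311 m
Minor: ΣK = 8.25; h_m = ΣK·V²/2g = 1.593 m
Total H_L = 2.311 + 1.593 = 3.904 m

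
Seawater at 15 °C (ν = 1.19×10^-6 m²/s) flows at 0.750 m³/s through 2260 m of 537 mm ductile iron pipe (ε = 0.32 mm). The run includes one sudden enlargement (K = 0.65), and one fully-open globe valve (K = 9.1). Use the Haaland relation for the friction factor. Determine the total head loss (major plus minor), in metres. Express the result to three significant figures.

V = 4Q/(πD²) = 3.311 m/s; V²/2g = 0.5589 m
Re = 1.49×10^6, ε/D = 5.96×10^-4 → f = 0.01767 (Haaland)
Major: h_f = f(L/D)·V²/2g = 0.01767·4209·0.5589 = 41.57 m
Minor: ΣK = 9.75; h_m = ΣK·V²/2g = 5.449 m
Total H_L = 41.57 + 5.449 = 47.02 m

H_L ≈ 47.0 m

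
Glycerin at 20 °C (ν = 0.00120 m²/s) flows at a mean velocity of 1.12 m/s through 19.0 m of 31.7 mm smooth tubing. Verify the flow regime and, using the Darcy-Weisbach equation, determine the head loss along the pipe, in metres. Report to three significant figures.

Re = VD/ν = 1.12·0.03170/0.00120 = 29.6 → laminar (Re < 2300)
f = 64/Re = 2.163
h_f = f(L/D)V²/(2g) = 2.163·(19.0/0.03170)·1.12²/(2·9.81) = 82.89 m

h_f ≈ 82.9 m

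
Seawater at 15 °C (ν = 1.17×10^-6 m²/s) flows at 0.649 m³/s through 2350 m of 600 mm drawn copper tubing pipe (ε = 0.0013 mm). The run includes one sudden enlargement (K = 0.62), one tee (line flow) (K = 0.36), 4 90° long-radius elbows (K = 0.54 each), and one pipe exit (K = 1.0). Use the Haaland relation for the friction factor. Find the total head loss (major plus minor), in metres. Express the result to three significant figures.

V = 4Q/(πD²) = 2.295 m/s; V²/2g = 0.2685 m
Re = 1.18×10^6, ε/D = 2.17×10^-6 → f = 0.01131 (Haaland)
Major: h_f = f(L/D)·V²/2g = 0.01131·3917·0.2685 = 11.90 m
Minor: ΣK = 4.14; h_m = ΣK·V²/2g = 1.112 m
Total H_L = 11.90 + 1.112 = 13.01 m

H_L ≈ 13.0 m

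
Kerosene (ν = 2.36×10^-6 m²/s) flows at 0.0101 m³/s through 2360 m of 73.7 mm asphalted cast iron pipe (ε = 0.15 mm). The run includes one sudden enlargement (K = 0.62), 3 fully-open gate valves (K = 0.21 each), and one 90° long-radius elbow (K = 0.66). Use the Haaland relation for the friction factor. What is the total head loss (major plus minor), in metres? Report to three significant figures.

H_L ≈ 234 m

V = 4Q/(πD²) = 2.368 m/s; V²/2g = 0.2857 m
Re = 7.39×10^4, ε/D = 0.00204 → f = 0.02555 (Haaland)
Major: h_f = f(L/D)·V²/2g = 0.02555·32022·0.2857 = 233.7 m
Minor: ΣK = 1.91; h_m = ΣK·V²/2g = 0.5457 m
Total H_L = 233.7 + 0.5457 = 234.2 m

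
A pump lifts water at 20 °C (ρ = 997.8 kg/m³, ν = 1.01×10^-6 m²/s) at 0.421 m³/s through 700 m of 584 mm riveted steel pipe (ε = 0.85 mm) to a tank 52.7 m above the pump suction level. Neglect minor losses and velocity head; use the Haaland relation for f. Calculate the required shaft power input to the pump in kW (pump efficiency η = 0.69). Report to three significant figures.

V = 4Q/(πD²) = 1.572 m/s; Re = 9.09×10^5; ε/D = 0.00146; f = 0.02183
h_f = f(L/D)V²/2g = 3.294 m
Total head H = z + h_f = 52.7 + 3.294 = 55.99 m
P_hyd = ρgQH = 997.8·9.81·0.421·55.99 = 230.7 kW
P_shaft = P_hyd/η = 230.7/0.69 = 334.4 kW

P_shaft ≈ 334 kW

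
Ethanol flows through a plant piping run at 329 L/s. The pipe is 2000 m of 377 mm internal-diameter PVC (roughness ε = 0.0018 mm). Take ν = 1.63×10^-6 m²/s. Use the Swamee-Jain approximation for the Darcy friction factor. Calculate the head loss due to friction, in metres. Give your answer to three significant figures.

V = 4Q/(πD²) = 4·0.329/(π·0.377²) = 2.947 m/s
Re = VD/ν = 2.947·0.377/1.63×10^-6 = 6.82×10^5 → turbulent
ε/D = 0.0018/377 = 4.77×10^-6
Swamee-Jain: f = 0.01249
h_f = f(L/D)V²/(2g) = 0.01249·(2000/0.377)·2.947²/(2·9.81) = 29.33 m

h_f ≈ 29.3 m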